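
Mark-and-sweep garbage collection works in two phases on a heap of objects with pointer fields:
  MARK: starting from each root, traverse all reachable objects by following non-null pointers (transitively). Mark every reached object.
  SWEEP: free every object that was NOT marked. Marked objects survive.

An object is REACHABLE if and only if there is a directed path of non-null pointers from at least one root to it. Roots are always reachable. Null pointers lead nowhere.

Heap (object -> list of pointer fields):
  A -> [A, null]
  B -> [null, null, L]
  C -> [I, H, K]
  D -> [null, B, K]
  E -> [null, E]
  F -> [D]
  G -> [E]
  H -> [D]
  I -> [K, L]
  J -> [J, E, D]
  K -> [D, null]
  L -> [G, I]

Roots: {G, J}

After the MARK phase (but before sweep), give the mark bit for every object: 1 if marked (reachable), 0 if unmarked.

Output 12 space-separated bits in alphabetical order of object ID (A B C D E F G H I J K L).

Roots: G J
Mark G: refs=E, marked=G
Mark J: refs=J E D, marked=G J
Mark E: refs=null E, marked=E G J
Mark D: refs=null B K, marked=D E G J
Mark B: refs=null null L, marked=B D E G J
Mark K: refs=D null, marked=B D E G J K
Mark L: refs=G I, marked=B D E G J K L
Mark I: refs=K L, marked=B D E G I J K L
Unmarked (collected): A C F H

Answer: 0 1 0 1 1 0 1 0 1 1 1 1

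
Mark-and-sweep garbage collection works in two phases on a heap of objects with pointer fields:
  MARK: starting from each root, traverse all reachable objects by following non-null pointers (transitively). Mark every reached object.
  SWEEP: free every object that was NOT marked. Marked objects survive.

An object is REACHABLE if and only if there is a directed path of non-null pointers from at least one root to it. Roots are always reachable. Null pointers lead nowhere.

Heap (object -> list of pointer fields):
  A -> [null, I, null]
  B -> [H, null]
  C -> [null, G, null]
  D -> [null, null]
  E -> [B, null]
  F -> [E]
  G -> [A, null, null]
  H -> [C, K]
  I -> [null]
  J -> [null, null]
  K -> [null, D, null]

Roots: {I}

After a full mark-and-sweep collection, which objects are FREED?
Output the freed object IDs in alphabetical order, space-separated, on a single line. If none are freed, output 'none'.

Roots: I
Mark I: refs=null, marked=I
Unmarked (collected): A B C D E F G H J K

Answer: A B C D E F G H J K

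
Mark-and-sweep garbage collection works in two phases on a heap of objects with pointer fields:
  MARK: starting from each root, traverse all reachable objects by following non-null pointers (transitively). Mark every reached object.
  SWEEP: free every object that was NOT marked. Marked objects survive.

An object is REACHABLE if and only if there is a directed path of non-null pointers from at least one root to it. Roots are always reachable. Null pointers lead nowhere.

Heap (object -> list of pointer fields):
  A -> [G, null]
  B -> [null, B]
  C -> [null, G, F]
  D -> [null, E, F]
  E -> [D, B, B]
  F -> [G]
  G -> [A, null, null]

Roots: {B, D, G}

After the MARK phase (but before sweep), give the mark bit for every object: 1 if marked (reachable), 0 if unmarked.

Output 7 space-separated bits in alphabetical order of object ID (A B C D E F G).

Answer: 1 1 0 1 1 1 1

Derivation:
Roots: B D G
Mark B: refs=null B, marked=B
Mark D: refs=null E F, marked=B D
Mark G: refs=A null null, marked=B D G
Mark E: refs=D B B, marked=B D E G
Mark F: refs=G, marked=B D E F G
Mark A: refs=G null, marked=A B D E F G
Unmarked (collected): C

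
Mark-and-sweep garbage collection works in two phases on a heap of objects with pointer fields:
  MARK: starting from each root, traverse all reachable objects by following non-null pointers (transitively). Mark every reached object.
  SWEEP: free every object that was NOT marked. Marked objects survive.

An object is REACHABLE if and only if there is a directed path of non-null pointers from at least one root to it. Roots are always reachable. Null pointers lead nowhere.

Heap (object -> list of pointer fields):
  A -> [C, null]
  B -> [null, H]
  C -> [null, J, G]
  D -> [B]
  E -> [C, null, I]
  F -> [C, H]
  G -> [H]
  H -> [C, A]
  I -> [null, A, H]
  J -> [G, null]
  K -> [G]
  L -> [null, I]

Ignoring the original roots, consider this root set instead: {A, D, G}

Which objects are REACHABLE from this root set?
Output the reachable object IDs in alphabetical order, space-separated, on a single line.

Roots: A D G
Mark A: refs=C null, marked=A
Mark D: refs=B, marked=A D
Mark G: refs=H, marked=A D G
Mark C: refs=null J G, marked=A C D G
Mark B: refs=null H, marked=A B C D G
Mark H: refs=C A, marked=A B C D G H
Mark J: refs=G null, marked=A B C D G H J
Unmarked (collected): E F I K L

Answer: A B C D G H J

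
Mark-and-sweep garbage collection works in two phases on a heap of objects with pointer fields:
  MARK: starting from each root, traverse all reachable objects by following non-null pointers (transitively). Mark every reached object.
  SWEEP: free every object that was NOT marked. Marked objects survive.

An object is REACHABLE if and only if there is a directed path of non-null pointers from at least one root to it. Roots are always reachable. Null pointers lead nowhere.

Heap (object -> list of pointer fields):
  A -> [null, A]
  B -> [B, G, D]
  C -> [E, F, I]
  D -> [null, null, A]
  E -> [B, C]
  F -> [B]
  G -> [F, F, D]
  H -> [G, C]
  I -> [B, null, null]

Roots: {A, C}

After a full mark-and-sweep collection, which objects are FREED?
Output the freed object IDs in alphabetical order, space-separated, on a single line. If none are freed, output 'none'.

Roots: A C
Mark A: refs=null A, marked=A
Mark C: refs=E F I, marked=A C
Mark E: refs=B C, marked=A C E
Mark F: refs=B, marked=A C E F
Mark I: refs=B null null, marked=A C E F I
Mark B: refs=B G D, marked=A B C E F I
Mark G: refs=F F D, marked=A B C E F G I
Mark D: refs=null null A, marked=A B C D E F G I
Unmarked (collected): H

Answer: H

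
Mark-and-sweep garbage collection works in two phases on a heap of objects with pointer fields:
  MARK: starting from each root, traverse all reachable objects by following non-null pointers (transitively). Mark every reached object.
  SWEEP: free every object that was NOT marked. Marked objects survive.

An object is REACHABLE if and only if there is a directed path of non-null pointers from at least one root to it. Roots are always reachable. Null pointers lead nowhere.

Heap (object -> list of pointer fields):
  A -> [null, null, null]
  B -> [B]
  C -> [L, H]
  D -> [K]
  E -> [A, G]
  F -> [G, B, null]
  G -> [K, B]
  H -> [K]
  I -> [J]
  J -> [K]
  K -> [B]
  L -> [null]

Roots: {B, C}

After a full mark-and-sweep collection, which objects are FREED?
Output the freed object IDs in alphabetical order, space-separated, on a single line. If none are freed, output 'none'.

Answer: A D E F G I J

Derivation:
Roots: B C
Mark B: refs=B, marked=B
Mark C: refs=L H, marked=B C
Mark L: refs=null, marked=B C L
Mark H: refs=K, marked=B C H L
Mark K: refs=B, marked=B C H K L
Unmarked (collected): A D E F G I J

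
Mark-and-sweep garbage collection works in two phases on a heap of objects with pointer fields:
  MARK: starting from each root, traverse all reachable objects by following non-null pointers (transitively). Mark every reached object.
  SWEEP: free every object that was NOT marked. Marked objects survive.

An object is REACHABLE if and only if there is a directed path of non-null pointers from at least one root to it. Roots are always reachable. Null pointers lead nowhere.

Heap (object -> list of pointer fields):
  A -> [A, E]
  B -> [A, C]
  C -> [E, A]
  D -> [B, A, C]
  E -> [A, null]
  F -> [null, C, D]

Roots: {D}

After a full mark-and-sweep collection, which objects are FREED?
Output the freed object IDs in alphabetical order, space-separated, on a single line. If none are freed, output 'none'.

Answer: F

Derivation:
Roots: D
Mark D: refs=B A C, marked=D
Mark B: refs=A C, marked=B D
Mark A: refs=A E, marked=A B D
Mark C: refs=E A, marked=A B C D
Mark E: refs=A null, marked=A B C D E
Unmarked (collected): F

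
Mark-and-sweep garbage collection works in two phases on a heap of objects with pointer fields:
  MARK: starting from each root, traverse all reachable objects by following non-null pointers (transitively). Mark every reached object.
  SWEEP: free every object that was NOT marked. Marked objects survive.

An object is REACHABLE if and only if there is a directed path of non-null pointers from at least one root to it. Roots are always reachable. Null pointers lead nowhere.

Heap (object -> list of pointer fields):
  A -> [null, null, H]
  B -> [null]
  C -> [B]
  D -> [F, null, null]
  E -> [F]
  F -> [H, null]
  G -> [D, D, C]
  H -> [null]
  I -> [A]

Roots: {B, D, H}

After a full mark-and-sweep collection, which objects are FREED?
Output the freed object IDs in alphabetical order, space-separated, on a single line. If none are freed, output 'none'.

Answer: A C E G I

Derivation:
Roots: B D H
Mark B: refs=null, marked=B
Mark D: refs=F null null, marked=B D
Mark H: refs=null, marked=B D H
Mark F: refs=H null, marked=B D F H
Unmarked (collected): A C E G I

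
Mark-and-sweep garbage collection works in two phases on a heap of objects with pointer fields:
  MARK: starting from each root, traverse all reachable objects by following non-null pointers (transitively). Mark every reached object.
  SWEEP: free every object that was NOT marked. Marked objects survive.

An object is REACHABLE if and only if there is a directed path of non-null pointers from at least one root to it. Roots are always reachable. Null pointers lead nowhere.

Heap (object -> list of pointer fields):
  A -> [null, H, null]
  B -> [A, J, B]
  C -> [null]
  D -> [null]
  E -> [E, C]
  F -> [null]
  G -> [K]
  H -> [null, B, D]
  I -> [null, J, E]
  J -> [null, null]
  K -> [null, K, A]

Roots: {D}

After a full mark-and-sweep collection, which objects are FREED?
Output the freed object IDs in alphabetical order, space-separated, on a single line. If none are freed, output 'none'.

Roots: D
Mark D: refs=null, marked=D
Unmarked (collected): A B C E F G H I J K

Answer: A B C E F G H I J K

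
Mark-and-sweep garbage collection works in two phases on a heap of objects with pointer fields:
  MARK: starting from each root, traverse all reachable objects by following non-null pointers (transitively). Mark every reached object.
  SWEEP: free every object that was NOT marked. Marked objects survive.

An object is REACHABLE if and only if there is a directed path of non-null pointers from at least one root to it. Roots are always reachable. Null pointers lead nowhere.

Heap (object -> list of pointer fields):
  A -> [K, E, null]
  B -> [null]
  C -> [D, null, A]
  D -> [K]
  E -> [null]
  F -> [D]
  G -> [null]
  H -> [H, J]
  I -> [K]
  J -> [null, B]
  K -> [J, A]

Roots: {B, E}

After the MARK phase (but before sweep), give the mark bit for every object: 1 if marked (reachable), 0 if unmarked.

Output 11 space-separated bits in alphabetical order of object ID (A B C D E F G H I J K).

Answer: 0 1 0 0 1 0 0 0 0 0 0

Derivation:
Roots: B E
Mark B: refs=null, marked=B
Mark E: refs=null, marked=B E
Unmarked (collected): A C D F G H I J K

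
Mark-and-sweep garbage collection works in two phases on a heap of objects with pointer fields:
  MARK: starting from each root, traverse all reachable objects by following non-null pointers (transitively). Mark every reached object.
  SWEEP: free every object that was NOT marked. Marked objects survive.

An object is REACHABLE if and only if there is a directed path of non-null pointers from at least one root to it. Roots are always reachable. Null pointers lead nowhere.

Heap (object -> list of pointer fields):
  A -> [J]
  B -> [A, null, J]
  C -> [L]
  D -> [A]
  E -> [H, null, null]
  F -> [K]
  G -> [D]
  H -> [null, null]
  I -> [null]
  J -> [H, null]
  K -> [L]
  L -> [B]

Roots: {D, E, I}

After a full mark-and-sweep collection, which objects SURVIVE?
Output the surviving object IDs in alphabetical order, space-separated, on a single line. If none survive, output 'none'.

Answer: A D E H I J

Derivation:
Roots: D E I
Mark D: refs=A, marked=D
Mark E: refs=H null null, marked=D E
Mark I: refs=null, marked=D E I
Mark A: refs=J, marked=A D E I
Mark H: refs=null null, marked=A D E H I
Mark J: refs=H null, marked=A D E H I J
Unmarked (collected): B C F G K L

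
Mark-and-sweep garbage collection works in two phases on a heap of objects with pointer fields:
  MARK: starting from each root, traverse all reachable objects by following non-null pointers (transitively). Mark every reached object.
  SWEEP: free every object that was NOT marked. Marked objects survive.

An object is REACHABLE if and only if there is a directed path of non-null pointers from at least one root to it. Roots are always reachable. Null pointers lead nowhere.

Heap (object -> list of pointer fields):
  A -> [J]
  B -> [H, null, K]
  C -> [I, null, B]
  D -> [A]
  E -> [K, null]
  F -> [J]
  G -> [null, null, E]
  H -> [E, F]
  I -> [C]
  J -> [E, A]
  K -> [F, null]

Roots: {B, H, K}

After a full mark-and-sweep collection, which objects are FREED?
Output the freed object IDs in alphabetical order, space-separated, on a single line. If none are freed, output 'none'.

Roots: B H K
Mark B: refs=H null K, marked=B
Mark H: refs=E F, marked=B H
Mark K: refs=F null, marked=B H K
Mark E: refs=K null, marked=B E H K
Mark F: refs=J, marked=B E F H K
Mark J: refs=E A, marked=B E F H J K
Mark A: refs=J, marked=A B E F H J K
Unmarked (collected): C D G I

Answer: C D G I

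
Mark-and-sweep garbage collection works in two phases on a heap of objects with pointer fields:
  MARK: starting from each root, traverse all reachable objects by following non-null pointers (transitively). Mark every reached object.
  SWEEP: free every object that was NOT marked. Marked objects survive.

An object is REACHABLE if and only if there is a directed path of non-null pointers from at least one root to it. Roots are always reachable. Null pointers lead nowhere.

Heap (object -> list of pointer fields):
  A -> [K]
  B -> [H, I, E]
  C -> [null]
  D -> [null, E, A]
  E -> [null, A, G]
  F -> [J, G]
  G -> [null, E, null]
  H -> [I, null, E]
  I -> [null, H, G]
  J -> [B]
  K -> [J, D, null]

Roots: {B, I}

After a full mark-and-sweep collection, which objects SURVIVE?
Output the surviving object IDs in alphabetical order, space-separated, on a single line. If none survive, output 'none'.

Roots: B I
Mark B: refs=H I E, marked=B
Mark I: refs=null H G, marked=B I
Mark H: refs=I null E, marked=B H I
Mark E: refs=null A G, marked=B E H I
Mark G: refs=null E null, marked=B E G H I
Mark A: refs=K, marked=A B E G H I
Mark K: refs=J D null, marked=A B E G H I K
Mark J: refs=B, marked=A B E G H I J K
Mark D: refs=null E A, marked=A B D E G H I J K
Unmarked (collected): C F

Answer: A B D E G H I J K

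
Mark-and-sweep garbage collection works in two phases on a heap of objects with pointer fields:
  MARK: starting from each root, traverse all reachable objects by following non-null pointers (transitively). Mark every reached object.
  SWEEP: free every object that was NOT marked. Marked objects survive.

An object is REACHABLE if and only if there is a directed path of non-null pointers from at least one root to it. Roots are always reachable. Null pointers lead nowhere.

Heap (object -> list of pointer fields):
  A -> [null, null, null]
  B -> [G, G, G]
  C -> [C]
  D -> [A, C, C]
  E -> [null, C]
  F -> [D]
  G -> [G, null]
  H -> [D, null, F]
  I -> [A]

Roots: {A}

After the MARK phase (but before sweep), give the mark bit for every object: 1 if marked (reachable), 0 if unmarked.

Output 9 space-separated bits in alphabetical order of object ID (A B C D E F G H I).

Roots: A
Mark A: refs=null null null, marked=A
Unmarked (collected): B C D E F G H I

Answer: 1 0 0 0 0 0 0 0 0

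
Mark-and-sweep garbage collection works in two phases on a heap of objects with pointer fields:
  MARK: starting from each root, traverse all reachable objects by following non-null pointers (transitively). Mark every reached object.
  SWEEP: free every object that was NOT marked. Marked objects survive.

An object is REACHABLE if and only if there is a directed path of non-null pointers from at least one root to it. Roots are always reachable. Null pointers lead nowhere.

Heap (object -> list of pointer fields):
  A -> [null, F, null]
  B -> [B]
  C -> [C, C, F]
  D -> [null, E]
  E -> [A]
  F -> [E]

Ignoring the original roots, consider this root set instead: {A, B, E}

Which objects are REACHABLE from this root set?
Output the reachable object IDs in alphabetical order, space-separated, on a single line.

Answer: A B E F

Derivation:
Roots: A B E
Mark A: refs=null F null, marked=A
Mark B: refs=B, marked=A B
Mark E: refs=A, marked=A B E
Mark F: refs=E, marked=A B E F
Unmarked (collected): C D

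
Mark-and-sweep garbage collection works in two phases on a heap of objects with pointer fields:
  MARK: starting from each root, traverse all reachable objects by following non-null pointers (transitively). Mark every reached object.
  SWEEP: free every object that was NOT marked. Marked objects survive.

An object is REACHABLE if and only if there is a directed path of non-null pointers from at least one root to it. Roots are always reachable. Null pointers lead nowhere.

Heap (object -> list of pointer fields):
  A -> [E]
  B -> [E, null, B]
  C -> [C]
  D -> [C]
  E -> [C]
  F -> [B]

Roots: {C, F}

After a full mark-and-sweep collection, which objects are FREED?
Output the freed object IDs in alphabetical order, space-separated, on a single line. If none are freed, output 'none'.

Answer: A D

Derivation:
Roots: C F
Mark C: refs=C, marked=C
Mark F: refs=B, marked=C F
Mark B: refs=E null B, marked=B C F
Mark E: refs=C, marked=B C E F
Unmarked (collected): A D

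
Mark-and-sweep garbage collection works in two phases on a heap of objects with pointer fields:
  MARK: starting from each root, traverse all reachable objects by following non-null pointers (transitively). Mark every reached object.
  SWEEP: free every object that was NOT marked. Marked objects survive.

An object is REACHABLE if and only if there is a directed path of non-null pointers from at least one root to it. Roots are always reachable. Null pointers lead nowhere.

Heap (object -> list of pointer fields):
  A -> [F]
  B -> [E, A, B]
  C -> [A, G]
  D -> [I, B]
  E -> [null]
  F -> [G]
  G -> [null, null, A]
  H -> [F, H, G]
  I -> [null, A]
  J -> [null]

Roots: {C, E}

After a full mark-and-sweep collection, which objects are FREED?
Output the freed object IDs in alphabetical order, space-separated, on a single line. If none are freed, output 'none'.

Answer: B D H I J

Derivation:
Roots: C E
Mark C: refs=A G, marked=C
Mark E: refs=null, marked=C E
Mark A: refs=F, marked=A C E
Mark G: refs=null null A, marked=A C E G
Mark F: refs=G, marked=A C E F G
Unmarked (collected): B D H I J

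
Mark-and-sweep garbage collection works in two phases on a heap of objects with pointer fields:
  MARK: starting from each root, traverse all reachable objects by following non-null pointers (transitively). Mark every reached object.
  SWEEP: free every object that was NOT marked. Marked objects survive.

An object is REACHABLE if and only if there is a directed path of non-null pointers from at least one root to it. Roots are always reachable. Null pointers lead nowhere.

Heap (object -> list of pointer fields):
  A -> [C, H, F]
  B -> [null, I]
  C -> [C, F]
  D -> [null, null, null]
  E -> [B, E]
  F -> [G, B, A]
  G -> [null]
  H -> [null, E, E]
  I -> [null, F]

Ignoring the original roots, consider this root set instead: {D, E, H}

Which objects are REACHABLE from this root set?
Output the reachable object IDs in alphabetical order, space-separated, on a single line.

Roots: D E H
Mark D: refs=null null null, marked=D
Mark E: refs=B E, marked=D E
Mark H: refs=null E E, marked=D E H
Mark B: refs=null I, marked=B D E H
Mark I: refs=null F, marked=B D E H I
Mark F: refs=G B A, marked=B D E F H I
Mark G: refs=null, marked=B D E F G H I
Mark A: refs=C H F, marked=A B D E F G H I
Mark C: refs=C F, marked=A B C D E F G H I
Unmarked (collected): (none)

Answer: A B C D E F G H I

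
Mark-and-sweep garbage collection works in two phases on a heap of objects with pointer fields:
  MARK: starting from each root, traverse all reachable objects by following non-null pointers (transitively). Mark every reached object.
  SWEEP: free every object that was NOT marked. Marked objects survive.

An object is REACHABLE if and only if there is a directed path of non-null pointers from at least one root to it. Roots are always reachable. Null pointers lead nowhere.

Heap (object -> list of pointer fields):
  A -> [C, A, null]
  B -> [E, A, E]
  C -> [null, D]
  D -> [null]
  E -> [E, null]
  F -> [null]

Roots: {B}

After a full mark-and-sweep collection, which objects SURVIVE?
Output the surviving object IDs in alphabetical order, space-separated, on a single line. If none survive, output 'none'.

Roots: B
Mark B: refs=E A E, marked=B
Mark E: refs=E null, marked=B E
Mark A: refs=C A null, marked=A B E
Mark C: refs=null D, marked=A B C E
Mark D: refs=null, marked=A B C D E
Unmarked (collected): F

Answer: A B C D E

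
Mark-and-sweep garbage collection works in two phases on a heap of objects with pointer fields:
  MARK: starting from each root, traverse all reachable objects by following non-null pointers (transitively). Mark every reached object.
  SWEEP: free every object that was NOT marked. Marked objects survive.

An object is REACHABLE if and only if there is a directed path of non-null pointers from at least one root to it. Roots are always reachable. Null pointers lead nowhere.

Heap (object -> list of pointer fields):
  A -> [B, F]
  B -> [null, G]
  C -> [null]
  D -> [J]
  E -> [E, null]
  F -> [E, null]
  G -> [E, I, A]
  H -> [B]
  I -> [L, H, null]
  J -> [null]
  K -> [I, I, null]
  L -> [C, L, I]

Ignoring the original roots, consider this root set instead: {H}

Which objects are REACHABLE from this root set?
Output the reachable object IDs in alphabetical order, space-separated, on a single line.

Roots: H
Mark H: refs=B, marked=H
Mark B: refs=null G, marked=B H
Mark G: refs=E I A, marked=B G H
Mark E: refs=E null, marked=B E G H
Mark I: refs=L H null, marked=B E G H I
Mark A: refs=B F, marked=A B E G H I
Mark L: refs=C L I, marked=A B E G H I L
Mark F: refs=E null, marked=A B E F G H I L
Mark C: refs=null, marked=A B C E F G H I L
Unmarked (collected): D J K

Answer: A B C E F G H I L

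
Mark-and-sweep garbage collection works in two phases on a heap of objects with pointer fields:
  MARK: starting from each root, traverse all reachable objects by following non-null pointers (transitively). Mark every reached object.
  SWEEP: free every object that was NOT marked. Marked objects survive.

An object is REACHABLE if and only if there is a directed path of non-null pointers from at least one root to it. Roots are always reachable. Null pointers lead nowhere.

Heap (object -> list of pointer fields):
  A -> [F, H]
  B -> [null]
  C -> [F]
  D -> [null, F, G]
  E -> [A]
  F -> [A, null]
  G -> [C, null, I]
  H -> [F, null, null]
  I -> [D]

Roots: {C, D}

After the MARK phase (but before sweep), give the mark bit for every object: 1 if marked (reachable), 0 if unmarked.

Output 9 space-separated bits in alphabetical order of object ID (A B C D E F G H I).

Roots: C D
Mark C: refs=F, marked=C
Mark D: refs=null F G, marked=C D
Mark F: refs=A null, marked=C D F
Mark G: refs=C null I, marked=C D F G
Mark A: refs=F H, marked=A C D F G
Mark I: refs=D, marked=A C D F G I
Mark H: refs=F null null, marked=A C D F G H I
Unmarked (collected): B E

Answer: 1 0 1 1 0 1 1 1 1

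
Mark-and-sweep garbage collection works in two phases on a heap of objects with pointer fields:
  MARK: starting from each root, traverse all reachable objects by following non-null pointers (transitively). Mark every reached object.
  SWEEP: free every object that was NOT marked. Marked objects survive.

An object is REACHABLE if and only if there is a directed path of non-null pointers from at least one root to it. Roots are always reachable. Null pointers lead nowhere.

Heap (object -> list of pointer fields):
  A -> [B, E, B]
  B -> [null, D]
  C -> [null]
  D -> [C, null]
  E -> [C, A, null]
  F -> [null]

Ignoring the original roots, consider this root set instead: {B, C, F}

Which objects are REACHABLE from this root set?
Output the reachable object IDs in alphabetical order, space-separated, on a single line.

Answer: B C D F

Derivation:
Roots: B C F
Mark B: refs=null D, marked=B
Mark C: refs=null, marked=B C
Mark F: refs=null, marked=B C F
Mark D: refs=C null, marked=B C D F
Unmarked (collected): A E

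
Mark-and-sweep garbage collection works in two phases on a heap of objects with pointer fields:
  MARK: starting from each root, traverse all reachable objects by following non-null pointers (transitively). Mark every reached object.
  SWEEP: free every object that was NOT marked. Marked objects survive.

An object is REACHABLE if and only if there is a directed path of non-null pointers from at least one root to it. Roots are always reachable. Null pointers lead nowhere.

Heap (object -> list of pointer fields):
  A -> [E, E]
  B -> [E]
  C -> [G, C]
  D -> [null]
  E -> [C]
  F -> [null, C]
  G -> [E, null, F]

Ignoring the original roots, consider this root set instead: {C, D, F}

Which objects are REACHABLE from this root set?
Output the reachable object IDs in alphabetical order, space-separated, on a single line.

Answer: C D E F G

Derivation:
Roots: C D F
Mark C: refs=G C, marked=C
Mark D: refs=null, marked=C D
Mark F: refs=null C, marked=C D F
Mark G: refs=E null F, marked=C D F G
Mark E: refs=C, marked=C D E F G
Unmarked (collected): A B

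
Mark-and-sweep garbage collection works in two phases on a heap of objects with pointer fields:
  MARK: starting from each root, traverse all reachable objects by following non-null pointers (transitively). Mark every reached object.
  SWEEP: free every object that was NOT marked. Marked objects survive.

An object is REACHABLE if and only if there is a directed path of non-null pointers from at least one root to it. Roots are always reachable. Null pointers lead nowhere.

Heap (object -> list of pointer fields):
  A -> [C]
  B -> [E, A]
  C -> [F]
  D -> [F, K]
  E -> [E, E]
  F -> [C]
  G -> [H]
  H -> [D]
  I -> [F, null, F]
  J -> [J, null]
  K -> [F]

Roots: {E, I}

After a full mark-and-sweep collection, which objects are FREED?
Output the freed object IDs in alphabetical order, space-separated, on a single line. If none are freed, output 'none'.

Answer: A B D G H J K

Derivation:
Roots: E I
Mark E: refs=E E, marked=E
Mark I: refs=F null F, marked=E I
Mark F: refs=C, marked=E F I
Mark C: refs=F, marked=C E F I
Unmarked (collected): A B D G H J K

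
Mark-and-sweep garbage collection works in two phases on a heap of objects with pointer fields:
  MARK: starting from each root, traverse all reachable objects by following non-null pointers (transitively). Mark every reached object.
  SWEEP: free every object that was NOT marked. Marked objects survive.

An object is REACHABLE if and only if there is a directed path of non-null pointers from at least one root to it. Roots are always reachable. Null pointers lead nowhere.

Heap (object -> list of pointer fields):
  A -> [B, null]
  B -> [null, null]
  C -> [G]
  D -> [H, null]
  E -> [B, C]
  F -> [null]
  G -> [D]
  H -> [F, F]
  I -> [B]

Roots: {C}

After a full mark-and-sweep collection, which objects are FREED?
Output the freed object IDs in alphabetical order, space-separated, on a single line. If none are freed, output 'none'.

Answer: A B E I

Derivation:
Roots: C
Mark C: refs=G, marked=C
Mark G: refs=D, marked=C G
Mark D: refs=H null, marked=C D G
Mark H: refs=F F, marked=C D G H
Mark F: refs=null, marked=C D F G H
Unmarked (collected): A B E I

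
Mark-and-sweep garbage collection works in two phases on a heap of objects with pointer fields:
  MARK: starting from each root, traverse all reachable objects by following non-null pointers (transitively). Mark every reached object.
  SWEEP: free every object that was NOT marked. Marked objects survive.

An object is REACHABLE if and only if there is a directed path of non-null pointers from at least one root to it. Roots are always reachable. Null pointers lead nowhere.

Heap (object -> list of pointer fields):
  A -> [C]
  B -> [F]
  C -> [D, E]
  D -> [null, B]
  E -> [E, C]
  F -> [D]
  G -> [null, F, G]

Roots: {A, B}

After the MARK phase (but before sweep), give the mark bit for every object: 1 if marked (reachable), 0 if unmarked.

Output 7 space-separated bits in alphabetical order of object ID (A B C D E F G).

Answer: 1 1 1 1 1 1 0

Derivation:
Roots: A B
Mark A: refs=C, marked=A
Mark B: refs=F, marked=A B
Mark C: refs=D E, marked=A B C
Mark F: refs=D, marked=A B C F
Mark D: refs=null B, marked=A B C D F
Mark E: refs=E C, marked=A B C D E F
Unmarked (collected): G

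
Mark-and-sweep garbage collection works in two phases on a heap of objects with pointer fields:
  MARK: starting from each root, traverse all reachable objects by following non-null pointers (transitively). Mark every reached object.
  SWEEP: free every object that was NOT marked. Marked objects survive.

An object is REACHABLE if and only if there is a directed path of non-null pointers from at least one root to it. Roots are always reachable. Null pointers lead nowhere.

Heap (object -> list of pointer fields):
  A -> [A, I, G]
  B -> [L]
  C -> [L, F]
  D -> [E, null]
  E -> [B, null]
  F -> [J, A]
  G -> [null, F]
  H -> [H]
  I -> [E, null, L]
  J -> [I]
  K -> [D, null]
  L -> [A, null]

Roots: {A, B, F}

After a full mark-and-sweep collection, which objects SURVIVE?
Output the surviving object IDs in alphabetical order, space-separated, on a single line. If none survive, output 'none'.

Answer: A B E F G I J L

Derivation:
Roots: A B F
Mark A: refs=A I G, marked=A
Mark B: refs=L, marked=A B
Mark F: refs=J A, marked=A B F
Mark I: refs=E null L, marked=A B F I
Mark G: refs=null F, marked=A B F G I
Mark L: refs=A null, marked=A B F G I L
Mark J: refs=I, marked=A B F G I J L
Mark E: refs=B null, marked=A B E F G I J L
Unmarked (collected): C D H K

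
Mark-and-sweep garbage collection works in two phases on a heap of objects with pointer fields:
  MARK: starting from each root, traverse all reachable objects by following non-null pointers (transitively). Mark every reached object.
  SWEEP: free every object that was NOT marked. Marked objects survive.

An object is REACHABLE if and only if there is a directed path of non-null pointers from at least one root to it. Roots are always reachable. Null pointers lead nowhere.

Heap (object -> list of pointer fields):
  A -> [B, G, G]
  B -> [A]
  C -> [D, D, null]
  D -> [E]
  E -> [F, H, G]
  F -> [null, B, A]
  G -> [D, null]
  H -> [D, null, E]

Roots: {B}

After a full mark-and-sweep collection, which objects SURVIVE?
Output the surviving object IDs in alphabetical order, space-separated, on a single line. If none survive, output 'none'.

Answer: A B D E F G H

Derivation:
Roots: B
Mark B: refs=A, marked=B
Mark A: refs=B G G, marked=A B
Mark G: refs=D null, marked=A B G
Mark D: refs=E, marked=A B D G
Mark E: refs=F H G, marked=A B D E G
Mark F: refs=null B A, marked=A B D E F G
Mark H: refs=D null E, marked=A B D E F G H
Unmarked (collected): C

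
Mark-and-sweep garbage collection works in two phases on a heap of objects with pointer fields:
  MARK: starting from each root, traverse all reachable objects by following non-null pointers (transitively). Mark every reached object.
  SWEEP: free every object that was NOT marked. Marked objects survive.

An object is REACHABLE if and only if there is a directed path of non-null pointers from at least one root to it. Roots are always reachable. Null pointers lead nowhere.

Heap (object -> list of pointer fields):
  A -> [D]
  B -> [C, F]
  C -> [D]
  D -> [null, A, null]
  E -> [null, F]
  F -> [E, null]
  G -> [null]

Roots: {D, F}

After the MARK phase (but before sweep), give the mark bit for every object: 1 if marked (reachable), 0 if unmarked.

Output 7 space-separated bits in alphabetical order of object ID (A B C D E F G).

Answer: 1 0 0 1 1 1 0

Derivation:
Roots: D F
Mark D: refs=null A null, marked=D
Mark F: refs=E null, marked=D F
Mark A: refs=D, marked=A D F
Mark E: refs=null F, marked=A D E F
Unmarked (collected): B C G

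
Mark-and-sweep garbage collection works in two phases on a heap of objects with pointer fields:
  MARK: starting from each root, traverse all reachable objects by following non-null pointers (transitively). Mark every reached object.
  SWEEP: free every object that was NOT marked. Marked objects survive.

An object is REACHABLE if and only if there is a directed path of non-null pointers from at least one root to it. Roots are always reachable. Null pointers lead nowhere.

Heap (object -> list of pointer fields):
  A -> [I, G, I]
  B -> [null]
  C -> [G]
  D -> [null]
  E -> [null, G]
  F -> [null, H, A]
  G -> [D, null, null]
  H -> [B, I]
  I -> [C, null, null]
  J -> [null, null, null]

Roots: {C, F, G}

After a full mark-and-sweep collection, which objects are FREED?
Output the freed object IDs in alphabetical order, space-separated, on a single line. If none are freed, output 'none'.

Roots: C F G
Mark C: refs=G, marked=C
Mark F: refs=null H A, marked=C F
Mark G: refs=D null null, marked=C F G
Mark H: refs=B I, marked=C F G H
Mark A: refs=I G I, marked=A C F G H
Mark D: refs=null, marked=A C D F G H
Mark B: refs=null, marked=A B C D F G H
Mark I: refs=C null null, marked=A B C D F G H I
Unmarked (collected): E J

Answer: E J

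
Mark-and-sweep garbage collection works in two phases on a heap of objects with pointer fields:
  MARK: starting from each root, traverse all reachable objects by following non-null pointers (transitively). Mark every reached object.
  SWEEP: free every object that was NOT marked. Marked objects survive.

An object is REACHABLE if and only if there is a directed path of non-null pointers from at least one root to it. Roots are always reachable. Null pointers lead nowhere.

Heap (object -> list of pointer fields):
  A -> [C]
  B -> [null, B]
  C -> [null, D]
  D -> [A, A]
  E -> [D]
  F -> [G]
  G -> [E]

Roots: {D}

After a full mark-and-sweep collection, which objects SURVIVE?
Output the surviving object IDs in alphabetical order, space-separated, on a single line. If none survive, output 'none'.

Roots: D
Mark D: refs=A A, marked=D
Mark A: refs=C, marked=A D
Mark C: refs=null D, marked=A C D
Unmarked (collected): B E F G

Answer: A C D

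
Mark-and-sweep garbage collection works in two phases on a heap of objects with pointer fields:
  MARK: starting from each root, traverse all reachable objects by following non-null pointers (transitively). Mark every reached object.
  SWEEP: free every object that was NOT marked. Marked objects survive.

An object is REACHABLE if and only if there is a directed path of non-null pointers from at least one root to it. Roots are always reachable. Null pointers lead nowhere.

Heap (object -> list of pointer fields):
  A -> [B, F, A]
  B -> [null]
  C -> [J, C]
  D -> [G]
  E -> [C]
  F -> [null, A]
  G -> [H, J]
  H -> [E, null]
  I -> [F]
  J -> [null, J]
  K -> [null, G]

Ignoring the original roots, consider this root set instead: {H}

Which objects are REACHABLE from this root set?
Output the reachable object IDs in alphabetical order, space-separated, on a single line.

Answer: C E H J

Derivation:
Roots: H
Mark H: refs=E null, marked=H
Mark E: refs=C, marked=E H
Mark C: refs=J C, marked=C E H
Mark J: refs=null J, marked=C E H J
Unmarked (collected): A B D F G I K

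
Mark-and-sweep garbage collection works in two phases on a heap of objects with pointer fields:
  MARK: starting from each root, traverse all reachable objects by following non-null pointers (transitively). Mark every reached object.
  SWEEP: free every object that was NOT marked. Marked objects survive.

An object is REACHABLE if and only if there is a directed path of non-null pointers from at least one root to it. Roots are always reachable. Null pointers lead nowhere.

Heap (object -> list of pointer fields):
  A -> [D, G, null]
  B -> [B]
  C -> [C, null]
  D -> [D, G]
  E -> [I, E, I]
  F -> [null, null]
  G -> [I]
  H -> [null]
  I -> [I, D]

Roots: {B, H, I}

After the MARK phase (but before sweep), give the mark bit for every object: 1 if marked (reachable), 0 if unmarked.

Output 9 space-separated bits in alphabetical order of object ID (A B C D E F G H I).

Answer: 0 1 0 1 0 0 1 1 1

Derivation:
Roots: B H I
Mark B: refs=B, marked=B
Mark H: refs=null, marked=B H
Mark I: refs=I D, marked=B H I
Mark D: refs=D G, marked=B D H I
Mark G: refs=I, marked=B D G H I
Unmarked (collected): A C E F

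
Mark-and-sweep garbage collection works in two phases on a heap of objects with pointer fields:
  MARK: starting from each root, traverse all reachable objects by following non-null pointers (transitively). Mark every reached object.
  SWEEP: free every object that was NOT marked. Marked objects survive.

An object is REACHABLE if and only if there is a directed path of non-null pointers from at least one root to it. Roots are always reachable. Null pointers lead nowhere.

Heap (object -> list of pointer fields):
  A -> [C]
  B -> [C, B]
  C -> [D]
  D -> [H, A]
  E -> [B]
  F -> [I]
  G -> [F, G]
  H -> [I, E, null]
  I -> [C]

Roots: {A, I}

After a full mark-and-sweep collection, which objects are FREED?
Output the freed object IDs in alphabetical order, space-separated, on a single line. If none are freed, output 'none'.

Roots: A I
Mark A: refs=C, marked=A
Mark I: refs=C, marked=A I
Mark C: refs=D, marked=A C I
Mark D: refs=H A, marked=A C D I
Mark H: refs=I E null, marked=A C D H I
Mark E: refs=B, marked=A C D E H I
Mark B: refs=C B, marked=A B C D E H I
Unmarked (collected): F G

Answer: F G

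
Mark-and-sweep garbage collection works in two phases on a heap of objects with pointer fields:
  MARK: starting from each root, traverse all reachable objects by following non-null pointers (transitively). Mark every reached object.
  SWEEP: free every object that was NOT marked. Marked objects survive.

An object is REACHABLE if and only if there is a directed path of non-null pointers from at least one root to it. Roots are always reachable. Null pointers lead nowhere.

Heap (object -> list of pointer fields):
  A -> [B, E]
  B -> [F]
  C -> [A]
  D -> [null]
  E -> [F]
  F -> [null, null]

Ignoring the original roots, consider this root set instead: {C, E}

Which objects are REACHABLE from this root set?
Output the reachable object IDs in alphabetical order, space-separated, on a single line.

Answer: A B C E F

Derivation:
Roots: C E
Mark C: refs=A, marked=C
Mark E: refs=F, marked=C E
Mark A: refs=B E, marked=A C E
Mark F: refs=null null, marked=A C E F
Mark B: refs=F, marked=A B C E F
Unmarked (collected): D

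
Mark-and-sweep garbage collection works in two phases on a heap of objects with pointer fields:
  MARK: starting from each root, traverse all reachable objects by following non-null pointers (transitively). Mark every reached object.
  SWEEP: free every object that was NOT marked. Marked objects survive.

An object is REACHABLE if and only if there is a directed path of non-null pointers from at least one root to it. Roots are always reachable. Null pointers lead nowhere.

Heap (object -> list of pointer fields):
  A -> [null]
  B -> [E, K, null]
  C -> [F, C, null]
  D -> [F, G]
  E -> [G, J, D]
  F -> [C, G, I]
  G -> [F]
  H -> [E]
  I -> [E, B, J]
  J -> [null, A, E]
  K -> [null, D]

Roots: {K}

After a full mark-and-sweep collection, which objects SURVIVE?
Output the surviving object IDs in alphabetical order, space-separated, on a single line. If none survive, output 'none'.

Roots: K
Mark K: refs=null D, marked=K
Mark D: refs=F G, marked=D K
Mark F: refs=C G I, marked=D F K
Mark G: refs=F, marked=D F G K
Mark C: refs=F C null, marked=C D F G K
Mark I: refs=E B J, marked=C D F G I K
Mark E: refs=G J D, marked=C D E F G I K
Mark B: refs=E K null, marked=B C D E F G I K
Mark J: refs=null A E, marked=B C D E F G I J K
Mark A: refs=null, marked=A B C D E F G I J K
Unmarked (collected): H

Answer: A B C D E F G I J K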